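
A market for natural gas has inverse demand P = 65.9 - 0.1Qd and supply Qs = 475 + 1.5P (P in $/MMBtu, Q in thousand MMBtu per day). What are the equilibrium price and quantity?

Solving each curve for Q: Qd = 659 - 10P.
The market clears where 659 - 10P = 475 + 1.5P. Rearranging, 11.5P = 184, hence P* = 16.
From the demand curve, Q* = 659 - 10(16) = 499.

P* = 16, Q* = 499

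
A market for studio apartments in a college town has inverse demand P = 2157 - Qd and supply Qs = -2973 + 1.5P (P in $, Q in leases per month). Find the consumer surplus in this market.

Consumer surplus = 5512.5

Inverting to quantity form: Qd = 2157 - P.
Set Qd = Qs: 2157 - P = -2973 + 1.5P, so 5130 = 2.5P and P* = 2052.
From the demand curve, Q* = 2157 - 2052 = 105.
Demand choke price (Qd = 0): P = 2157. Consumer surplus = ½ × (2157 - 2052) × 105 = 5512.5.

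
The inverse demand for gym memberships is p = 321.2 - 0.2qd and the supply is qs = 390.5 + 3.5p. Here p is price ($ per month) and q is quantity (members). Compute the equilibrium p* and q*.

In direct form, qd = 1606 - 5p.
At equilibrium qd = qs, so 1606 - 5p = 390.5 + 3.5p; collecting terms, 1215.5 = 8.5p and p* = 143.
Plugging p* into demand: q* = 1606 - 5(143) = 891.

p* = 143, q* = 891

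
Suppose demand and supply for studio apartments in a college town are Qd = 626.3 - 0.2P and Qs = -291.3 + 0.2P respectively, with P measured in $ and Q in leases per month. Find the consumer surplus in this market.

Consumer surplus = 70140.625

At equilibrium Qd = Qs, so 626.3 - 0.2P = -291.3 + 0.2P; collecting terms, 917.6 = 0.4P and P* = 2294.
Plugging P* into demand: Q* = 626.3 - 0.2(2294) = 167.5.
Demand choke price (Qd = 0): P = 626.3/0.2 = 3131.5. Consumer surplus = ½ × (3131.5 - 2294) × 167.5 = 70140.625.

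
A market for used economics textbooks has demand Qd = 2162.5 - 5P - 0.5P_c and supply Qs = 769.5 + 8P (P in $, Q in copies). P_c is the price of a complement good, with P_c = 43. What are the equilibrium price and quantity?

With P_c = 43, demand is Qd = 2141 - 5P.
Set Qd = Qs: 2141 - 5P = 769.5 + 8P, so 1371.5 = 13P and P* = 105.5.
Substitute back: Q* = 2141 - 5(105.5) = 1613.5.

P* = 105.5, Q* = 1613.5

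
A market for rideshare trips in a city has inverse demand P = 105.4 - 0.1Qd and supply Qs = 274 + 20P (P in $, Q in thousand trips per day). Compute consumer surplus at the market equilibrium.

In direct form, Qd = 1054 - 10P.
At equilibrium Qd = Qs, so 1054 - 10P = 274 + 20P; collecting terms, 780 = 30P and P* = 26.
From the demand curve, Q* = 1054 - 10(26) = 794.
Demand choke price (Qd = 0): P = 1054/10 = 105.4. Consumer surplus = ½ × (105.4 - 26) × 794 = 31521.8.

Consumer surplus = 31521.8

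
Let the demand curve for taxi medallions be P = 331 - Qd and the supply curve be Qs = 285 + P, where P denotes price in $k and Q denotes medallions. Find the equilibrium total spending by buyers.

Rewriting in direct form: Qd = 331 - P.
Set Qd = Qs: 331 - P = 285 + P, so 46 = 2P and P* = 23.
From the demand curve, Q* = 331 - 23 = 308.
Total spending by buyers = P* × Q* = 23 × 308 = 7084.

Total spending by buyers = 7084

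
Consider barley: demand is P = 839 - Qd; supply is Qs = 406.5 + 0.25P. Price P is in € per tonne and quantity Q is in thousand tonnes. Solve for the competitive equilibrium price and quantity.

In direct form, Qd = 839 - P.
Set Qd = Qs: 839 - P = 406.5 + 0.25P, so 432.5 = 1.25P and P* = 346.
From the demand curve, Q* = 839 - 346 = 493.

P* = 346, Q* = 493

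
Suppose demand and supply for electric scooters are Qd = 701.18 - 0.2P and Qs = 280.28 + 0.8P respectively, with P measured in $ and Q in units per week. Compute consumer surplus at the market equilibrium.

The market clears where 701.18 - 0.2P = 280.28 + 0.8P. Rearranging, P = 420.9, hence P* = 420.9.
Plugging P* into demand: Q* = 701.18 - 0.2(420.9) = 617.
Demand choke price (Qd = 0): P = 701.18/0.2 = 3505.9. Consumer surplus = ½ × (3505.9 - 420.9) × 617 = 951722.5.

Consumer surplus = 951722.5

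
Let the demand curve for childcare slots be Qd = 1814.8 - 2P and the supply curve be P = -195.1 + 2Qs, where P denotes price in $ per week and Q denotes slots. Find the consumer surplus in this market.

Consumer surplus = 48620.25

Rewriting in direct form: Qs = 97.55 + 0.5P.
Set Qd = Qs: 1814.8 - 2P = 97.55 + 0.5P, so 1717.25 = 2.5P and P* = 686.9.
Then Q* = 1814.8 - 2(686.9) = 441.
Demand choke price (Qd = 0): P = 1814.8/2 = 907.4. Consumer surplus = ½ × (907.4 - 686.9) × 441 = 48620.25.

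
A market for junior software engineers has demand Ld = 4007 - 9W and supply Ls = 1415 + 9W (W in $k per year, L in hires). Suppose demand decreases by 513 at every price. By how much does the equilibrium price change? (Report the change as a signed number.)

ΔW = -28.5

Equating demand and supply, 4007 - 9W = 1415 + 9W gives 18W = 2592, so W* = 144.
From the demand curve, L* = 4007 - 9(144) = 2711.
After the shift, demand is Ld = 3494 - 9W.
New equilibrium: 2079 = 18W, so W = 115.5 and L = 2454.5.
ΔW = 115.5 - 144 = -28.5.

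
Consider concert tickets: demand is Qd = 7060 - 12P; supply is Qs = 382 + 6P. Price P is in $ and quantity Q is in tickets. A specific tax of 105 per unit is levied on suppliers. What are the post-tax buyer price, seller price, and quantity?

Suppliers keep P_s = P_b - 105 per unit, so supply in terms of the buyer price is Qs = -248 + 6P_b.
Equate demand and the shifted supply: 7060 - 12P_b = -248 + 6P_b, giving 18P_b = 7308, so P_b = 406.
So P_s = 301 and the quantity traded is Q = 7060 - 12(406) = 2188.

P_b = 406, P_s = 301, Q = 2188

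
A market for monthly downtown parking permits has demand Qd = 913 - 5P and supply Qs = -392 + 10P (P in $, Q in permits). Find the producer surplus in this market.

At equilibrium Qd = Qs, so 913 - 5P = -392 + 10P; collecting terms, 1305 = 15P and P* = 87.
Substitute back: Q* = 913 - 5(87) = 478.
Supply choke price (Qs = 0): P = 39.2. Producer surplus = ½ × (87 - 39.2) × 478 = 11424.2.

Producer surplus = 11424.2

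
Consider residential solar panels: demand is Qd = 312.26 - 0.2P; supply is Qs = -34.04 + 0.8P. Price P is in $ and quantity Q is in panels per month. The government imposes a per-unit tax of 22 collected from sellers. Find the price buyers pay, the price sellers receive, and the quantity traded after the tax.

The tax drives a wedge P_b - P_s = 22. Substituting P_s = P_b - 22 into supply: Qs = -51.64 + 0.8P_b.
Equate demand and the shifted supply: 312.26 - 0.2P_b = -51.64 + 0.8P_b, giving P_b = 363.9, so P_b = 363.9.
Then P_s = 363.9 - 22 = 341.9 and Q = 312.26 - 0.2(363.9) = 239.48.

P_b = 363.9, P_s = 341.9, Q = 239.48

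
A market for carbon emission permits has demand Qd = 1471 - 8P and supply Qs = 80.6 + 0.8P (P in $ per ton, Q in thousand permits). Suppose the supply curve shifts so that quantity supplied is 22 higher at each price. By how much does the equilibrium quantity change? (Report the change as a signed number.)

The market clears where 1471 - 8P = 80.6 + 0.8P. Rearranging, 8.8P = 1390.4, hence P* = 158.
Plugging P* into demand: Q* = 1471 - 8(158) = 207.
After the shift, supply is Qs = 102.6 + 0.8P.
Re-solving, 8.8P = 1368.4 gives P = 155.5 and Q = 227.
ΔQ = 227 - 207 = 20.

ΔQ = 20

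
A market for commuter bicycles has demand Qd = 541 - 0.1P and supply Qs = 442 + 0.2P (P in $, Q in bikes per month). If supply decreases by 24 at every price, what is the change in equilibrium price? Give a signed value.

At equilibrium Qd = Qs, so 541 - 0.1P = 442 + 0.2P; collecting terms, 99 = 0.3P and P* = 330.
From the demand curve, Q* = 541 - 0.1(330) = 508.
After the shift, supply is Qs = 418 + 0.2P.
Re-solving, 0.3P = 123 gives P = 410 and Q = 500.
ΔP = 410 - 330 = 80.

ΔP = 80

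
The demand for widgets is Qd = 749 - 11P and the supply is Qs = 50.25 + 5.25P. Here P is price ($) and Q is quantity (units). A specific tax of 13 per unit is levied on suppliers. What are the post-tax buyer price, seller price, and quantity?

With a tax of 13 on suppliers, they supply based on the net price P_s = P_b - 13, so Qs = -18 + 5.25P_b.
Market clearing requires 749 - 11P_b = -18 + 5.25P_b; hence 767 = 16.25P_b and P_b = 47.2.
So P_s = 34.2 and the quantity traded is Q = 749 - 11(47.2) = 229.8.

P_b = 47.2, P_s = 34.2, Q = 229.8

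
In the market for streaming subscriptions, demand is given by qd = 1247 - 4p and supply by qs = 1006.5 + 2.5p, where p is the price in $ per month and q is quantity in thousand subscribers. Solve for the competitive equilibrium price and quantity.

p* = 37, q* = 1099

Set qd = qs: 1247 - 4p = 1006.5 + 2.5p, so 240.5 = 6.5p and p* = 37.
Plugging p* into demand: q* = 1247 - 4(37) = 1099.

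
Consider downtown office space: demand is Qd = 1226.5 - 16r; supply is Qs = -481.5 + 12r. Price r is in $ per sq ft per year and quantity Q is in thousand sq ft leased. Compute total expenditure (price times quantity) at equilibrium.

Set Qd = Qs: 1226.5 - 16r = -481.5 + 12r, so 1708 = 28r and r* = 61.
From the demand curve, Q* = 1226.5 - 16(61) = 250.5.
Total expenditure = r* × Q* = 61 × 250.5 = 15280.5.

Total expenditure = 15280.5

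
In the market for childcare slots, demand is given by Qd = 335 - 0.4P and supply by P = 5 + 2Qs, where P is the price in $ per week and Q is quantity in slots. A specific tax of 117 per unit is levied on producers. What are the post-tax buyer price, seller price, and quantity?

In direct form, Qs = -2.5 + 0.5P.
The tax drives a wedge P_b - P_s = 117. Substituting P_s = P_b - 117 into supply: Qs = -61 + 0.5P_b.
Equate demand and the shifted supply: 335 - 0.4P_b = -61 + 0.5P_b, giving 0.9P_b = 396, so P_b = 440.
Then P_s = 440 - 117 = 323 and Q = 335 - 0.4(440) = 159.

P_b = 440, P_s = 323, Q = 159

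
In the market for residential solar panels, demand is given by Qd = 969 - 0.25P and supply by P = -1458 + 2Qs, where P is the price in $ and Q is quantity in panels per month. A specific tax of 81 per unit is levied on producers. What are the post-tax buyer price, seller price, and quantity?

P_b = 374, P_s = 293, Q = 875.5

Rewriting in direct form: Qs = 729 + 0.5P.
With a tax of 81 on producers, they supply based on the net price P_s = P_b - 81, so Qs = 688.5 + 0.5P_b.
Set Qd = Qs: 969 - 0.25P_b = 688.5 + 0.5P_b, so 280.5 = 0.75P_b and P_b = 374.
Then P_s = 374 - 81 = 293 and Q = 969 - 0.25(374) = 875.5.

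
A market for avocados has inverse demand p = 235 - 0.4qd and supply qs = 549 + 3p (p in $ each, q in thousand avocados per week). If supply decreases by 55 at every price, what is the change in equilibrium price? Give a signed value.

Δp = 10

Solving each curve for q: qd = 587.5 - 2.5p.
Equating demand and supply, 587.5 - 2.5p = 549 + 3p gives 5.5p = 38.5, so p* = 7.
Plugging p* into demand: q* = 587.5 - 2.5(7) = 570.
After the shift, supply is qs = 494 + 3p.
New equilibrium: 93.5 = 5.5p, so p = 17 and q = 545.
Δp = 17 - 7 = 10.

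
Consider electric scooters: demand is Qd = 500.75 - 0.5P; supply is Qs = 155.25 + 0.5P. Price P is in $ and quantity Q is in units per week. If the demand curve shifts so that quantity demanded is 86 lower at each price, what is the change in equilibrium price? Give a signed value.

At equilibrium Qd = Qs, so 500.75 - 0.5P = 155.25 + 0.5P; collecting terms, 345.5 = P and P* = 345.5.
From the demand curve, Q* = 500.75 - 0.5(345.5) = 328.
After the shift, demand is Qd = 414.75 - 0.5P.
Re-solving, P = 259.5 gives P = 259.5 and Q = 285.
ΔP = 259.5 - 345.5 = -86.

ΔP = -86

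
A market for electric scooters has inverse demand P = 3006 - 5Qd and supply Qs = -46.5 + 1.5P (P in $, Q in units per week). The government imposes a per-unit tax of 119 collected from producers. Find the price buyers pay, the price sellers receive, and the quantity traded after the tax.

Solving each curve for Q: Qd = 601.2 - 0.2P.
The tax drives a wedge P_b - P_s = 119. Substituting P_s = P_b - 119 into supply: Qs = -225 + 1.5P_b.
Market clearing requires 601.2 - 0.2P_b = -225 + 1.5P_b; hence 826.2 = 1.7P_b and P_b = 486.
Then P_s = 486 - 119 = 367 and Q = 601.2 - 0.2(486) = 504.

P_b = 486, P_s = 367, Q = 504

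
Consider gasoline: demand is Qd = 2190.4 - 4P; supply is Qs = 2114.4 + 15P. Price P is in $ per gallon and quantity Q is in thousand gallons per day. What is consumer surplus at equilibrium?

At equilibrium Qd = Qs, so 2190.4 - 4P = 2114.4 + 15P; collecting terms, 76 = 19P and P* = 4.
Plugging P* into demand: Q* = 2190.4 - 4(4) = 2174.4.
Demand choke price (Qd = 0): P = 2190.4/4 = 547.6. Consumer surplus = ½ × (547.6 - 4) × 2174.4 = 591001.92.

Consumer surplus = 591001.92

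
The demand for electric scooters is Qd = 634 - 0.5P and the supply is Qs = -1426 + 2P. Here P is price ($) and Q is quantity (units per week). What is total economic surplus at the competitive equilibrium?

Set Qd = Qs: 634 - 0.5P = -1426 + 2P, so 2060 = 2.5P and P* = 824.
Plugging P* into demand: Q* = 634 - 0.5(824) = 222.
Demand choke price = 1268; supply choke price = 713. CS = ½(1268 - 824)(222) = 49284; PS = ½(824 - 713)(222) = 12321. Total surplus = 61605.

Total surplus = 61605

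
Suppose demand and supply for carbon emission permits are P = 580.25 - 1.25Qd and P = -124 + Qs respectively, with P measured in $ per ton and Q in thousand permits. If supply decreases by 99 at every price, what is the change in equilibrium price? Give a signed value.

Inverting to quantity form: Qd = 464.2 - 0.8P and Qs = 124 + P.
The market clears where 464.2 - 0.8P = 124 + P. Rearranging, 1.8P = 340.2, hence P* = 189.
Plugging P* into demand: Q* = 464.2 - 0.8(189) = 313.
After the shift, supply is Qs = 25 + P.
New equilibrium: 439.2 = 1.8P, so P = 244 and Q = 269.
ΔP = 244 - 189 = 55.

ΔP = 55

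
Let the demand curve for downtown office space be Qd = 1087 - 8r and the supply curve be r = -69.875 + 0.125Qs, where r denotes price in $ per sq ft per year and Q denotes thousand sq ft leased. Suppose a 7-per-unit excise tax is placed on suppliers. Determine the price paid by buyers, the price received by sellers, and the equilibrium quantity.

r_b = 36.5, r_s = 29.5, Q = 795

In direct form, Qs = 559 + 8r.
With a tax of 7 on suppliers, they supply based on the net price r_s = r_b - 7, so Qs = 503 + 8r_b.
Market clearing requires 1087 - 8r_b = 503 + 8r_b; hence 584 = 16r_b and r_b = 36.5.
Then r_s = 36.5 - 7 = 29.5 and Q = 1087 - 8(36.5) = 795.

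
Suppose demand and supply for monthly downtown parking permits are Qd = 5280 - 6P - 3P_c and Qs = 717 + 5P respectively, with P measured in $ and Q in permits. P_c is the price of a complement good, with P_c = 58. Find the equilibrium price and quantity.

P* = 399, Q* = 2712

With P_c = 58, demand is Qd = 5106 - 6P.
Equating demand and supply, 5106 - 6P = 717 + 5P gives 11P = 4389, so P* = 399.
Substitute back: Q* = 5106 - 6(399) = 2712.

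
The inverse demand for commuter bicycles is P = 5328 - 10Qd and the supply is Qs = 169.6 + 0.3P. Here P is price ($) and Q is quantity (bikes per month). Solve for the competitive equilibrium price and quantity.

Inverting to quantity form: Qd = 532.8 - 0.1P.
Set Qd = Qs: 532.8 - 0.1P = 169.6 + 0.3P, so 363.2 = 0.4P and P* = 908.
Substitute back: Q* = 532.8 - 0.1(908) = 442.

P* = 908, Q* = 442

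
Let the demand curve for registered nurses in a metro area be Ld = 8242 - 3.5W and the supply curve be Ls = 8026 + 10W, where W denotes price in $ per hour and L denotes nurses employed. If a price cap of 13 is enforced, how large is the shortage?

At W = 13: Ld = 8196.5 and Ls = 8156.
Shortage = Ld - Ls = 8196.5 - 8156 = 40.5.

Shortage = 40.5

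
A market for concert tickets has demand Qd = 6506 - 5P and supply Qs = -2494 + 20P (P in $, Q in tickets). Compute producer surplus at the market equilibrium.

The market clears where 6506 - 5P = -2494 + 20P. Rearranging, 25P = 9000, hence P* = 360.
From the demand curve, Q* = 6506 - 5(360) = 4706.
Supply choke price (Qs = 0): P = 124.7. Producer surplus = ½ × (360 - 124.7) × 4706 = 553660.9.

Producer surplus = 553660.9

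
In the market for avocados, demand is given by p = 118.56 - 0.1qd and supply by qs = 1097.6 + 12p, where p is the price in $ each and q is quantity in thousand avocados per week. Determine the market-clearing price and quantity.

p* = 4, q* = 1145.6

Inverting to quantity form: qd = 1185.6 - 10p.
Set qd = qs: 1185.6 - 10p = 1097.6 + 12p, so 88 = 22p and p* = 4.
Plugging p* into demand: q* = 1185.6 - 10(4) = 1145.6.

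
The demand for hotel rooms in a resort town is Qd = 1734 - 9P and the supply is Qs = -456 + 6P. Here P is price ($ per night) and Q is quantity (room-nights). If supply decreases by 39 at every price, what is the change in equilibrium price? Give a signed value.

ΔP = 2.6

Equating demand and supply, 1734 - 9P = -456 + 6P gives 15P = 2190, so P* = 146.
Then Q* = 1734 - 9(146) = 420.
After the shift, supply is Qs = -495 + 6P.
New equilibrium: 2229 = 15P, so P = 148.6 and Q = 396.6.
ΔP = 148.6 - 146 = 2.6.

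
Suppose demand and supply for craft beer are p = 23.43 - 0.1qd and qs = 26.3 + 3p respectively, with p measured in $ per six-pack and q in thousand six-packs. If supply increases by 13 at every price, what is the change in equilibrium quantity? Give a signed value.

Δq = 10

Inverting to quantity form: qd = 234.3 - 10p.
At equilibrium qd = qs, so 234.3 - 10p = 26.3 + 3p; collecting terms, 208 = 13p and p* = 16.
Then q* = 234.3 - 10(16) = 74.3.
After the shift, supply is qs = 39.3 + 3p.
The new intersection has 195 = 13p, i.e. p = 15, q = 84.3.
Δq = 84.3 - 74.3 = 10.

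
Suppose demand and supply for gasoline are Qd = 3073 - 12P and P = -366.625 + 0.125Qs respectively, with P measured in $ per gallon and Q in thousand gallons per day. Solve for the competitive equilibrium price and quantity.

P* = 7, Q* = 2989

In direct form, Qs = 2933 + 8P.
Equating demand and supply, 3073 - 12P = 2933 + 8P gives 20P = 140, so P* = 7.
Then Q* = 3073 - 12(7) = 2989.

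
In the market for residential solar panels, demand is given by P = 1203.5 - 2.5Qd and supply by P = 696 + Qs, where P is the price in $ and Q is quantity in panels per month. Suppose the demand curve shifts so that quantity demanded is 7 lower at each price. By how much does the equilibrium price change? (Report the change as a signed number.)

ΔP = -5

Inverting to quantity form: Qd = 481.4 - 0.4P and Qs = -696 + P.
The market clears where 481.4 - 0.4P = -696 + P. Rearranging, 1.4P = 1177.4, hence P* = 841.
Then Q* = 481.4 - 0.4(841) = 145.
After the shift, demand is Qd = 474.4 - 0.4P.
Re-solving, 1.4P = 1170.4 gives P = 836 and Q = 140.
ΔP = 836 - 841 = -5.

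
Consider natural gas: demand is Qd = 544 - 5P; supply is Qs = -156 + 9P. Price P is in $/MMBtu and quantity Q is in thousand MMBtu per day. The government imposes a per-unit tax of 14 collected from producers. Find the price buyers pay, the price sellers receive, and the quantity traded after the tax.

P_b = 59, P_s = 45, Q = 249

Producers keep P_s = P_b - 14 per unit, so supply in terms of the buyer price is Qs = -282 + 9P_b.
Equate demand and the shifted supply: 544 - 5P_b = -282 + 9P_b, giving 14P_b = 826, so P_b = 59.
Then P_s = 59 - 14 = 45 and Q = 544 - 5(59) = 249.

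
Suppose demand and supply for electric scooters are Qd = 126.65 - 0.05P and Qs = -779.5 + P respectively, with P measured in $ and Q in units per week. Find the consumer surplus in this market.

Consumer surplus = 69722.5

At equilibrium Qd = Qs, so 126.65 - 0.05P = -779.5 + P; collecting terms, 906.15 = 1.05P and P* = 863.
Then Q* = 126.65 - 0.05(863) = 83.5.
Demand choke price (Qd = 0): P = 126.65/0.05 = 2533. Consumer surplus = ½ × (2533 - 863) × 83.5 = 69722.5.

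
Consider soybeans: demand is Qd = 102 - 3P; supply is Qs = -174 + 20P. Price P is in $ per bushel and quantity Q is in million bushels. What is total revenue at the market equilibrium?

At equilibrium Qd = Qs, so 102 - 3P = -174 + 20P; collecting terms, 276 = 23P and P* = 12.
Substitute back: Q* = 102 - 3(12) = 66.
Total revenue = P* × Q* = 12 × 66 = 792.

Total revenue = 792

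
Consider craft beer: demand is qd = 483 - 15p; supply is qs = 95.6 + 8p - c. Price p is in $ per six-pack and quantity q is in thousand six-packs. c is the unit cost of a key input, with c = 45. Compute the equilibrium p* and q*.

p* = 18.8, q* = 201

With c = 45, supply is qs = 50.6 + 8p.
Equating demand and supply, 483 - 15p = 50.6 + 8p gives 23p = 432.4, so p* = 18.8.
From the demand curve, q* = 483 - 15(18.8) = 201.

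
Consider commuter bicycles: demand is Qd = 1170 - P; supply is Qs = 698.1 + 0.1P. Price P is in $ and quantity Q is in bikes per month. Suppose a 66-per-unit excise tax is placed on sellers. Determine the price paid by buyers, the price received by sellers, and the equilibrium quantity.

P_b = 435, P_s = 369, Q = 735

With a tax of 66 on sellers, they supply based on the net price P_s = P_b - 66, so Qs = 691.5 + 0.1P_b.
Set Qd = Qs: 1170 - P_b = 691.5 + 0.1P_b, so 478.5 = 1.1P_b and P_b = 435.
Then P_s = 435 - 66 = 369 and Q = 1170 - 435 = 735.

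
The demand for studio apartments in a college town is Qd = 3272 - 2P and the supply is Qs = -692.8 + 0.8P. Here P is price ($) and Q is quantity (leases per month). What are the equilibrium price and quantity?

At equilibrium Qd = Qs, so 3272 - 2P = -692.8 + 0.8P; collecting terms, 3964.8 = 2.8P and P* = 1416.
Then Q* = 3272 - 2(1416) = 440.

P* = 1416, Q* = 440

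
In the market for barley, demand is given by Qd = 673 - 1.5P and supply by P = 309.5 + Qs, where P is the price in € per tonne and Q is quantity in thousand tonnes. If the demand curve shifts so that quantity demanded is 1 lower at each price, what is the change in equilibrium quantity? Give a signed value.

ΔQ = -0.4

In direct form, Qs = -309.5 + P.
At equilibrium Qd = Qs, so 673 - 1.5P = -309.5 + P; collecting terms, 982.5 = 2.5P and P* = 393.
Plugging P* into demand: Q* = 673 - 1.5(393) = 83.5.
After the shift, demand is Qd = 672 - 1.5P.
New equilibrium: 981.5 = 2.5P, so P = 392.6 and Q = 83.1.
ΔQ = 83.1 - 83.5 = -0.4.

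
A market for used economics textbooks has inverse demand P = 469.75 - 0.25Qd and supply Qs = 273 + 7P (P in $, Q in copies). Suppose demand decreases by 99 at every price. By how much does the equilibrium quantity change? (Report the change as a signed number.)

ΔQ = -63

In direct form, Qd = 1879 - 4P.
At equilibrium Qd = Qs, so 1879 - 4P = 273 + 7P; collecting terms, 1606 = 11P and P* = 146.
Then Q* = 1879 - 4(146) = 1295.
After the shift, demand is Qd = 1780 - 4P.
The new intersection has 1507 = 11P, i.e. P = 137, Q = 1232.
ΔQ = 1232 - 1295 = -63.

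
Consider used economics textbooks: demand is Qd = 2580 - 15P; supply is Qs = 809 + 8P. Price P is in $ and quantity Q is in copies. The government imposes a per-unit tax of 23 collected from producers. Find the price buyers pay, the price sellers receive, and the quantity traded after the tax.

The tax drives a wedge P_b - P_s = 23. Substituting P_s = P_b - 23 into supply: Qs = 625 + 8P_b.
Set Qd = Qs: 2580 - 15P_b = 625 + 8P_b, so 1955 = 23P_b and P_b = 85.
Then P_s = 85 - 23 = 62 and Q = 2580 - 15(85) = 1305.

P_b = 85, P_s = 62, Q = 1305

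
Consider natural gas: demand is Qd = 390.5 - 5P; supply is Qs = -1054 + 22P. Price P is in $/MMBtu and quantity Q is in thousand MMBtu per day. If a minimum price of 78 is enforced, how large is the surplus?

With P fixed at 78, quantity demanded is 0.5 and quantity supplied is 662.
Surplus = Qs - Qd = 662 - 0.5 = 661.5.

Surplus = 661.5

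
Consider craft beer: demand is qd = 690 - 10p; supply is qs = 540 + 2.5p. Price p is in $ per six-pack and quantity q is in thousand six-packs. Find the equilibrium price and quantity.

p* = 12, q* = 570

Equating demand and supply, 690 - 10p = 540 + 2.5p gives 12.5p = 150, so p* = 12.
Then q* = 690 - 10(12) = 570.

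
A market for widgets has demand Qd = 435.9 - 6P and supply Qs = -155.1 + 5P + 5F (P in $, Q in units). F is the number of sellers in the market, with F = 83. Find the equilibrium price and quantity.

P* = 16, Q* = 339.9

With F = 83, supply is Qs = 259.9 + 5P.
The market clears where 435.9 - 6P = 259.9 + 5P. Rearranging, 11P = 176, hence P* = 16.
From the demand curve, Q* = 435.9 - 6(16) = 339.9.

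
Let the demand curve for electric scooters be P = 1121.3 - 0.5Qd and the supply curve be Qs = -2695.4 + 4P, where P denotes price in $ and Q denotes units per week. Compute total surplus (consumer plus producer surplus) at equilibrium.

Total surplus = 133474.335

Solving each curve for Q: Qd = 2242.6 - 2P.
Set Qd = Qs: 2242.6 - 2P = -2695.4 + 4P, so 4938 = 6P and P* = 823.
Substitute back: Q* = 2242.6 - 2(823) = 596.6.
Demand choke price = 1121.3; supply choke price = 673.85. CS = ½(1121.3 - 823)(596.6) = 88982.89; PS = ½(823 - 673.85)(596.6) = 44491.445. Total surplus = 133474.335.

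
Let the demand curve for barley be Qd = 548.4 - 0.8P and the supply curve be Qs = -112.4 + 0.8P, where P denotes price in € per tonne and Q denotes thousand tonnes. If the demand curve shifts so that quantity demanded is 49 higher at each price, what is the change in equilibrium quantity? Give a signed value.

Set Qd = Qs: 548.4 - 0.8P = -112.4 + 0.8P, so 660.8 = 1.6P and P* = 413.
From the demand curve, Q* = 548.4 - 0.8(413) = 218.
After the shift, demand is Qd = 597.4 - 0.8P.
Re-solving, 1.6P = 709.8 gives P = 443.625 and Q = 242.5.
ΔQ = 242.5 - 218 = 24.5.

ΔQ = 24.5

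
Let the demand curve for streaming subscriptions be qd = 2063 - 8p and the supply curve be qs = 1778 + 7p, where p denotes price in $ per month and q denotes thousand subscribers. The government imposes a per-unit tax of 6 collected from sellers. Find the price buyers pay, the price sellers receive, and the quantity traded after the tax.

p_b = 21.8, p_s = 15.8, q = 1888.6

With a tax of 6 on sellers, they supply based on the net price p_s = p_b - 6, so qs = 1736 + 7p_b.
Set qd = qs: 2063 - 8p_b = 1736 + 7p_b, so 327 = 15p_b and p_b = 21.8.
So p_s = 15.8 and the quantity traded is q = 2063 - 8(21.8) = 1888.6.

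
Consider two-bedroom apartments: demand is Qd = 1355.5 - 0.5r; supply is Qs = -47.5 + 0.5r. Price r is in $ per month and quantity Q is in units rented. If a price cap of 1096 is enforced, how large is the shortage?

With r fixed at 1096, quantity demanded is 807.5 and quantity supplied is 500.5.
Shortage = Qd - Qs = 807.5 - 500.5 = 307.

Shortage = 307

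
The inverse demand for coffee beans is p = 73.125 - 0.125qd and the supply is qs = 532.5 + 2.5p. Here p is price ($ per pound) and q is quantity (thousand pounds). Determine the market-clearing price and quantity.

p* = 5, q* = 545

Inverting to quantity form: qd = 585 - 8p.
The market clears where 585 - 8p = 532.5 + 2.5p. Rearranging, 10.5p = 52.5, hence p* = 5.
Then q* = 585 - 8(5) = 545.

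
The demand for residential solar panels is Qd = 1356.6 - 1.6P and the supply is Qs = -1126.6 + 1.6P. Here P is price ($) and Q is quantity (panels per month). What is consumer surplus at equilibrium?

Consumer surplus = 4132.8125

The market clears where 1356.6 - 1.6P = -1126.6 + 1.6P. Rearranging, 3.2P = 2483.2, hence P* = 776.
Then Q* = 1356.6 - 1.6(776) = 115.
Demand choke price (Qd = 0): P = 1356.6/1.6 = 847.875. Consumer surplus = ½ × (847.875 - 776) × 115 = 4132.8125.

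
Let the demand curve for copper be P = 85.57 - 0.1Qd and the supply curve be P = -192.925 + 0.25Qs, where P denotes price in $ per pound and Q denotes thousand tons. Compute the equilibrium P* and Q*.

In direct form, Qd = 855.7 - 10P and Qs = 771.7 + 4P.
The market clears where 855.7 - 10P = 771.7 + 4P. Rearranging, 14P = 84, hence P* = 6.
Then Q* = 855.7 - 10(6) = 795.7.

P* = 6, Q* = 795.7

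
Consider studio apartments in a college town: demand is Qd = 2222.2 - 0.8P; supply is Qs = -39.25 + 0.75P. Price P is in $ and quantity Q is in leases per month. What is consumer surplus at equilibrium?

Consumer surplus = 695640.625

The market clears where 2222.2 - 0.8P = -39.25 + 0.75P. Rearranging, 1.55P = 2261.45, hence P* = 1459.
Substitute back: Q* = 2222.2 - 0.8(1459) = 1055.
Demand choke price (Qd = 0): P = 2222.2/0.8 = 2777.75. Consumer surplus = ½ × (2777.75 - 1459) × 1055 = 695640.625.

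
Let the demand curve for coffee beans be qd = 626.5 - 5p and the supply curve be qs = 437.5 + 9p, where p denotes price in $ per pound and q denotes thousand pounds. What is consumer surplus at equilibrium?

At equilibrium qd = qs, so 626.5 - 5p = 437.5 + 9p; collecting terms, 189 = 14p and p* = 13.5.
From the demand curve, q* = 626.5 - 5(13.5) = 559.
Demand choke price (qd = 0): p = 626.5/5 = 125.3. Consumer surplus = ½ × (125.3 - 13.5) × 559 = 31248.1.

Consumer surplus = 31248.1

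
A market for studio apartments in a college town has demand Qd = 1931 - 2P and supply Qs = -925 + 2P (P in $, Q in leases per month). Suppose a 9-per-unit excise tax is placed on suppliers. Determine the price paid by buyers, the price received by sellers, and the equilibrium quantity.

With a tax of 9 on suppliers, they supply based on the net price P_s = P_b - 9, so Qs = -943 + 2P_b.
Set Qd = Qs: 1931 - 2P_b = -943 + 2P_b, so 2874 = 4P_b and P_b = 718.5.
So P_s = 709.5 and the quantity traded is Q = 1931 - 2(718.5) = 494.

P_b = 718.5, P_s = 709.5, Q = 494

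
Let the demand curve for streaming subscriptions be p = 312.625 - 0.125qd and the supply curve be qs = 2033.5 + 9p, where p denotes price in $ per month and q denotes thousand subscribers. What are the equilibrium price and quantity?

p* = 27.5, q* = 2281

In direct form, qd = 2501 - 8p.
Set qd = qs: 2501 - 8p = 2033.5 + 9p, so 467.5 = 17p and p* = 27.5.
Then q* = 2501 - 8(27.5) = 2281.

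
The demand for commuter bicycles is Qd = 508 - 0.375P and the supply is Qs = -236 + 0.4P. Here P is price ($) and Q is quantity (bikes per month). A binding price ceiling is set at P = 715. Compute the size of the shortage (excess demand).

Shortage = 189.875

At P = 715: Qd = 239.875 and Qs = 50.
Shortage = Qd - Qs = 239.875 - 50 = 189.875.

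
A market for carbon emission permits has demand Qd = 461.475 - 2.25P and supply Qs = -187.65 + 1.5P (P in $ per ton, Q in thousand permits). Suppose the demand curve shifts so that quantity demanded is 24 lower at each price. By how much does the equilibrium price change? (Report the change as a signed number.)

The market clears where 461.475 - 2.25P = -187.65 + 1.5P. Rearranging, 3.75P = 649.125, hence P* = 173.1.
From the demand curve, Q* = 461.475 - 2.25(173.1) = 72.
After the shift, demand is Qd = 437.475 - 2.25P.
Re-solving, 3.75P = 625.125 gives P = 166.7 and Q = 62.4.
ΔP = 166.7 - 173.1 = -6.4.

ΔP = -6.4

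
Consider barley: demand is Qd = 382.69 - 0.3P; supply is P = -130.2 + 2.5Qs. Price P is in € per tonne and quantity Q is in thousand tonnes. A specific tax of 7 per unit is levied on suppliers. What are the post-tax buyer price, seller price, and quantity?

Rewriting in direct form: Qs = 52.08 + 0.4P.
The tax drives a wedge P_b - P_s = 7. Substituting P_s = P_b - 7 into supply: Qs = 49.28 + 0.4P_b.
Set Qd = Qs: 382.69 - 0.3P_b = 49.28 + 0.4P_b, so 333.41 = 0.7P_b and P_b = 476.3.
Then P_s = 476.3 - 7 = 469.3 and Q = 382.69 - 0.3(476.3) = 239.8.

P_b = 476.3, P_s = 469.3, Q = 239.8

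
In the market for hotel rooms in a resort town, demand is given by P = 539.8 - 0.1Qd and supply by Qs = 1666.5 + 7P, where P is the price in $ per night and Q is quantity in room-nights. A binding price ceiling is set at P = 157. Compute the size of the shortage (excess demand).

Inverting to quantity form: Qd = 5398 - 10P.
At P = 157: Qd = 3828 and Qs = 2765.5.
Shortage = Qd - Qs = 3828 - 2765.5 = 1062.5.

Shortage = 1062.5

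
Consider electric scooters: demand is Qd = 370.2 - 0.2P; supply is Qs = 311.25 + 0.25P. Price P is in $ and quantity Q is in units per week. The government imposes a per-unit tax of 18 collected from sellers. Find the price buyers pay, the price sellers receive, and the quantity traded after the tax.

P_b = 141, P_s = 123, Q = 342

The tax drives a wedge P_b - P_s = 18. Substituting P_s = P_b - 18 into supply: Qs = 306.75 + 0.25P_b.
Equate demand and the shifted supply: 370.2 - 0.2P_b = 306.75 + 0.25P_b, giving 0.45P_b = 63.45, so P_b = 141.
Then P_s = 141 - 18 = 123 and Q = 370.2 - 0.2(141) = 342.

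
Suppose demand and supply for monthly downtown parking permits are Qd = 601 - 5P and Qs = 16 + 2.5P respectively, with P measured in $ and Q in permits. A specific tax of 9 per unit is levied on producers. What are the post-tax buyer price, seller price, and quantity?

P_b = 81, P_s = 72, Q = 196

Producers keep P_s = P_b - 9 per unit, so supply in terms of the buyer price is Qs = -6.5 + 2.5P_b.
Market clearing requires 601 - 5P_b = -6.5 + 2.5P_b; hence 607.5 = 7.5P_b and P_b = 81.
Then P_s = 81 - 9 = 72 and Q = 601 - 5(81) = 196.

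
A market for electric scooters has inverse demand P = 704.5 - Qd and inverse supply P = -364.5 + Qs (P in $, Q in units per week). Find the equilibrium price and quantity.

Rewriting in direct form: Qd = 704.5 - P and Qs = 364.5 + P.
At equilibrium Qd = Qs, so 704.5 - P = 364.5 + P; collecting terms, 340 = 2P and P* = 170.
Plugging P* into demand: Q* = 704.5 - 170 = 534.5.

P* = 170, Q* = 534.5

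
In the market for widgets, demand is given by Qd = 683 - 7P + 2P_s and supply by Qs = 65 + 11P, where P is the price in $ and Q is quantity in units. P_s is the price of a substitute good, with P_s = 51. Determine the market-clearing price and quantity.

With P_s = 51, demand is Qd = 785 - 7P.
The market clears where 785 - 7P = 65 + 11P. Rearranging, 18P = 720, hence P* = 40.
Then Q* = 785 - 7(40) = 505.

P* = 40, Q* = 505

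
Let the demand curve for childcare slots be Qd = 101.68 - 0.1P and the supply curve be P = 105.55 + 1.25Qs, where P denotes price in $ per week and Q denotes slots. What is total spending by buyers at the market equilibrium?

Total spending by buyers = 16750.8

Rewriting in direct form: Qs = -84.44 + 0.8P.
Equating demand and supply, 101.68 - 0.1P = -84.44 + 0.8P gives 0.9P = 186.12, so P* = 206.8.
Substitute back: Q* = 101.68 - 0.1(206.8) = 81.
Total spending by buyers = P* × Q* = 206.8 × 81 = 16750.8.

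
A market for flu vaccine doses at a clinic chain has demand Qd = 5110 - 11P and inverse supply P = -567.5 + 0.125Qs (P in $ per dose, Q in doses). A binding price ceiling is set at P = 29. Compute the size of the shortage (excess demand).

Inverting to quantity form: Qs = 4540 + 8P.
With P fixed at 29, quantity demanded is 4791 and quantity supplied is 4772.
Shortage = Qd - Qs = 4791 - 4772 = 19.

Shortage = 19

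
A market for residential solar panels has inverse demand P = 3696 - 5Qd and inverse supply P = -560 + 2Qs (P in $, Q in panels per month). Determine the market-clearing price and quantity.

P* = 656, Q* = 608

Solving each curve for Q: Qd = 739.2 - 0.2P and Qs = 280 + 0.5P.
The market clears where 739.2 - 0.2P = 280 + 0.5P. Rearranging, 0.7P = 459.2, hence P* = 656.
Then Q* = 739.2 - 0.2(656) = 608.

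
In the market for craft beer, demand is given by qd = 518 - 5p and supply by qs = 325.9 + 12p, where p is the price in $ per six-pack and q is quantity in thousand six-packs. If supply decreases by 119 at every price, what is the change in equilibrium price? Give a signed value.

Δp = 7

The market clears where 518 - 5p = 325.9 + 12p. Rearranging, 17p = 192.1, hence p* = 11.3.
From the demand curve, q* = 518 - 5(11.3) = 461.5.
After the shift, supply is qs = 206.9 + 12p.
Re-solving, 17p = 311.1 gives p = 18.3 and q = 426.5.
Δp = 18.3 - 11.3 = 7.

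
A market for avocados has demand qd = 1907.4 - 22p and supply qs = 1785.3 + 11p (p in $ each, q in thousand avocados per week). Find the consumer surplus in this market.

Set qd = qs: 1907.4 - 22p = 1785.3 + 11p, so 122.1 = 33p and p* = 3.7.
Then q* = 1907.4 - 22(3.7) = 1826.
Demand choke price (qd = 0): p = 1907.4/22 = 86.7. Consumer surplus = ½ × (86.7 - 3.7) × 1826 = 75779.

Consumer surplus = 75779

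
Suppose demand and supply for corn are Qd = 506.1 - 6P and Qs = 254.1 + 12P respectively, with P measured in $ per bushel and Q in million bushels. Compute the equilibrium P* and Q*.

At equilibrium Qd = Qs, so 506.1 - 6P = 254.1 + 12P; collecting terms, 252 = 18P and P* = 14.
Then Q* = 506.1 - 6(14) = 422.1.

P* = 14, Q* = 422.1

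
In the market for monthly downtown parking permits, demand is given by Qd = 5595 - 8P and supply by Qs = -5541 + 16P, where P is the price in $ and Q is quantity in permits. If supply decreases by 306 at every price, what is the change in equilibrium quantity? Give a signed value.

Set Qd = Qs: 5595 - 8P = -5541 + 16P, so 11136 = 24P and P* = 464.
From the demand curve, Q* = 5595 - 8(464) = 1883.
After the shift, supply is Qs = -5847 + 16P.
New equilibrium: 11442 = 24P, so P = 476.75 and Q = 1781.
ΔQ = 1781 - 1883 = -102.

ΔQ = -102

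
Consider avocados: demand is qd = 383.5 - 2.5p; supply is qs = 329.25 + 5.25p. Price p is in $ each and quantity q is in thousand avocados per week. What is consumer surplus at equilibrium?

Consumer surplus = 26791.2

At equilibrium qd = qs, so 383.5 - 2.5p = 329.25 + 5.25p; collecting terms, 54.25 = 7.75p and p* = 7.
Plugging p* into demand: q* = 383.5 - 2.5(7) = 366.
Demand choke price (qd = 0): p = 383.5/2.5 = 153.4. Consumer surplus = ½ × (153.4 - 7) × 366 = 26791.2.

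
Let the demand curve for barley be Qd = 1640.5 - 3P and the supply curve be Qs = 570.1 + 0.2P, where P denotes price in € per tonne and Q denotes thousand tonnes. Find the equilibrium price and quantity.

P* = 334.5, Q* = 637

At equilibrium Qd = Qs, so 1640.5 - 3P = 570.1 + 0.2P; collecting terms, 1070.4 = 3.2P and P* = 334.5.
Plugging P* into demand: Q* = 1640.5 - 3(334.5) = 637.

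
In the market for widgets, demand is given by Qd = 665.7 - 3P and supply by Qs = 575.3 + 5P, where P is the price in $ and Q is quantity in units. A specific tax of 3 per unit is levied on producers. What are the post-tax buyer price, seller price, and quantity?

P_b = 13.175, P_s = 10.175, Q = 626.175

The tax drives a wedge P_b - P_s = 3. Substituting P_s = P_b - 3 into supply: Qs = 560.3 + 5P_b.
Set Qd = Qs: 665.7 - 3P_b = 560.3 + 5P_b, so 105.4 = 8P_b and P_b = 13.175.
So P_s = 10.175 and the quantity traded is Q = 665.7 - 3(13.175) = 626.175.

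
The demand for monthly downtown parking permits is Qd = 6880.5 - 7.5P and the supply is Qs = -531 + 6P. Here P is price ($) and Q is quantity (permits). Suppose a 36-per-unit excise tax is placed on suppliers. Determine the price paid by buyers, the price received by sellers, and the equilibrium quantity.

With a tax of 36 on suppliers, they supply based on the net price P_s = P_b - 36, so Qs = -747 + 6P_b.
Market clearing requires 6880.5 - 7.5P_b = -747 + 6P_b; hence 7627.5 = 13.5P_b and P_b = 565.
So P_s = 529 and the quantity traded is Q = 6880.5 - 7.5(565) = 2643.

P_b = 565, P_s = 529, Q = 2643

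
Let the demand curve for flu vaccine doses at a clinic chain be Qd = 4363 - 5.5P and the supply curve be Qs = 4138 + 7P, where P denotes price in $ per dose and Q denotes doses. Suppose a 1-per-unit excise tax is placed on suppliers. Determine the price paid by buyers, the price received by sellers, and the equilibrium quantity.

P_b = 18.56, P_s = 17.56, Q = 4260.92

The tax drives a wedge P_b - P_s = 1. Substituting P_s = P_b - 1 into supply: Qs = 4131 + 7P_b.
Market clearing requires 4363 - 5.5P_b = 4131 + 7P_b; hence 232 = 12.5P_b and P_b = 18.56.
So P_s = 17.56 and the quantity traded is Q = 4363 - 5.5(18.56) = 4260.92.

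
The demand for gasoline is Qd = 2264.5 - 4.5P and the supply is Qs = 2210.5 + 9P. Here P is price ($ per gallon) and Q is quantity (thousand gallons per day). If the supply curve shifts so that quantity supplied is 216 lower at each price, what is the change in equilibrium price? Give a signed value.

ΔP = 16

Set Qd = Qs: 2264.5 - 4.5P = 2210.5 + 9P, so 54 = 13.5P and P* = 4.
From the demand curve, Q* = 2264.5 - 4.5(4) = 2246.5.
After the shift, supply is Qs = 1994.5 + 9P.
The new intersection has 270 = 13.5P, i.e. P = 20, Q = 2174.5.
ΔP = 20 - 4 = 16.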